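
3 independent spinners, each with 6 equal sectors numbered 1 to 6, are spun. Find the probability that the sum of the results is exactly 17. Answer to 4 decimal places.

0.0139

There are 6^3 = 216 equally likely outcomes.
The number of ordered 3-tuples from {1,…,6} summing to 17 is 3.
P(sum = 17) = 3/216 = 1/72 ≈ 0.0139.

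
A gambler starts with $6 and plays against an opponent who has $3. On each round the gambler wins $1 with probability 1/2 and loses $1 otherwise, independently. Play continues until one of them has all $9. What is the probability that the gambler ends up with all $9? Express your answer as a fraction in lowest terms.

With a fair step, P(i) = ½P(i−1) + ½P(i+1) with P(0)=0, P(9)=1 has the linear solution P(i) = i/9.
P(6) = 6/9 = 2/3.

2/3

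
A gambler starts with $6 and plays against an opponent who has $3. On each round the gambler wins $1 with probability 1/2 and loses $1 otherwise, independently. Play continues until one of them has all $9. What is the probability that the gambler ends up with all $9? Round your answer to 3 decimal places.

With a fair step, P(i) = ½P(i−1) + ½P(i+1) with P(0)=0, P(9)=1 has the linear solution P(i) = i/9.
P(6) = 6/9 = 2/3 ≈ 0.667.

0.667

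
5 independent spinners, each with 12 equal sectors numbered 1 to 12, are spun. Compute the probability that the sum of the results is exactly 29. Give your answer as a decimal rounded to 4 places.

There are 12^5 = 248832 equally likely outcomes.
The number of ordered 5-tuples from {1,…,12} summing to 29 is 11385.
P(sum = 29) = 11385/248832 = 1265/27648 ≈ 0.0458.

0.0458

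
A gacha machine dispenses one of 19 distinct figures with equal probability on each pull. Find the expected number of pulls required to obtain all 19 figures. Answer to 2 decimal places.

After i distinct types are collected, each trial gives a new one with probability (19−i)/19, so the expected wait for the next new type is 19/(19−i).
E = 19/19 + 19/18 + 19/17 + 19/16 + 19/15 + 19/14 + 19/13 + 19/12 + 19/11 + 19/10 + 19/9 + 19/8 + 19/7 + 19/6 + 19/5 + 19/4 + 19/3 + 19/2 + 19/1 = 275295799/4084080 ≈ 67.41.

67.41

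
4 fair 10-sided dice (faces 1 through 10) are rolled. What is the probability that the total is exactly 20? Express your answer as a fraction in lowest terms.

There are 10^4 = 10000 equally likely outcomes.
The number of ordered 4-tuples from {1,…,10} summing to 20 is 633.
P(sum = 20) = 633/10000.

633/10000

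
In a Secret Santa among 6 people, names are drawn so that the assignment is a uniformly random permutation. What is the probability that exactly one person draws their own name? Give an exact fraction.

11/30

Choose which one is fixed: C(6,1) = 6 ways.
The remaining 5 must have no fixed point: D(5) = 44.
P = 6·44/720 = 11/30.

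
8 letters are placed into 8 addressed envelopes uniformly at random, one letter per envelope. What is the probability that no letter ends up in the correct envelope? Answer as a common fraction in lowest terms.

This is the derangement probability: permutations of 8 with no fixed point.
D(8) = 8! · (1 − 1/1! + 1/2! − ··· + (−1)^8/8!) = 14833.
P = 14833/40320 = 2119/5760.

2119/5760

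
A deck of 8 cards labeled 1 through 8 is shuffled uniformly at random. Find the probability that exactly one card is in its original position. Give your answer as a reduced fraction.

103/280

Choose which one is fixed: C(8,1) = 8 ways.
The remaining 7 must have no fixed point: D(7) = 1854.
P = 8·1854/40320 = 103/280.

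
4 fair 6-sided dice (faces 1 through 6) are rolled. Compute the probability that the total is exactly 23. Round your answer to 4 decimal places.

0.0031

There are 6^4 = 1296 equally likely outcomes.
The number of ordered 4-tuples from {1,…,6} summing to 23 is 4.
P(sum = 23) = 4/1296 = 1/324 ≈ 0.0031.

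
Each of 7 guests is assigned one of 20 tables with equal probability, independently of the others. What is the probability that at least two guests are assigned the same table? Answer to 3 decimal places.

It's easier to compute the probability that all 7 are distinct.
P(all distinct) = 20/20 · 19/20 · ··· · 14/20 ≈ 0.305.
So the probability of at least one match is 1 − 0.305 = 0.695.

0.695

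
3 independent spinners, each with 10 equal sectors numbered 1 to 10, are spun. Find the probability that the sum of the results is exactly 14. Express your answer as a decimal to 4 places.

There are 10^3 = 1000 equally likely outcomes.
The number of ordered 3-tuples from {1,…,10} summing to 14 is 69.
P(sum = 14) = 69/1000 ≈ 0.0690.

0.0690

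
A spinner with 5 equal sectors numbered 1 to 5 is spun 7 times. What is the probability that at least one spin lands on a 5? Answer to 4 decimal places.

P(no spin lands on a 5) = (4/5)^7 ≈ 0.2097.
P(at least one) = 1 − 0.2097 = 0.7903.

0.7903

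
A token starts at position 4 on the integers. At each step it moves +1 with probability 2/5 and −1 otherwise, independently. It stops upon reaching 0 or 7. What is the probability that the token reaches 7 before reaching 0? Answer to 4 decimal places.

Let r = q/p = (3/5)/(2/5) = 3/2. The recurrence P(i) = p·P(i+1) + q·P(i−1) with P(0)=0, P(7)=1 gives P(i) = (1 − r^i)/(1 − r^7).
P(4) = (1 − (3/2)^4) / (1 − (3/2)^7) = 520/2059 ≈ 0.2525.

0.2525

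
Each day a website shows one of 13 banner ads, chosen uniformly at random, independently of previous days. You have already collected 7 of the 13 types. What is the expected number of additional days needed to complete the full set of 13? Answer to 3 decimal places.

31.850

Starting from 7 distinct types, each trial gives a new one with probability (13−i)/13 when i types are held, so the wait for the next new type is 13/(13−i).
E = 13/6 + 13/5 + 13/4 + 13/3 + 13/2 + 13/1 = 637/20 ≈ 31.850.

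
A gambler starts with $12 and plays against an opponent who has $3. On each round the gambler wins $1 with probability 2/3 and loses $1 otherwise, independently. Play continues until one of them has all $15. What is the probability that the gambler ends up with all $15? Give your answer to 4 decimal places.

0.9998

Let r = q/p = (1/3)/(2/3) = 1/2. The recurrence P(i) = p·P(i+1) + q·P(i−1) with P(0)=0, P(15)=1 gives P(i) = (1 − r^i)/(1 − r^15).
P(12) = (1 − (1/2)^12) / (1 − (1/2)^15) = 4680/4681 ≈ 0.9998.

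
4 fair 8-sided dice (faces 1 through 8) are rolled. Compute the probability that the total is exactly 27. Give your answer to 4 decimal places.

There are 8^4 = 4096 equally likely outcomes.
The number of ordered 4-tuples from {1,…,8} summing to 27 is 56.
P(sum = 27) = 56/4096 = 7/512 ≈ 0.0137.

0.0137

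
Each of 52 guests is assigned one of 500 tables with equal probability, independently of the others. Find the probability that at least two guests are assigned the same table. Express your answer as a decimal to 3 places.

It's easier to compute the probability that all 52 are distinct.
P(all distinct) = 500/500 · 499/500 · ··· · 449/500 ≈ 0.064.
So the probability of at least one match is 1 − 0.064 = 0.936.

0.936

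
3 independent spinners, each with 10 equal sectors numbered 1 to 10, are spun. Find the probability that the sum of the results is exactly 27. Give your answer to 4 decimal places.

0.0100

There are 10^3 = 1000 equally likely outcomes.
The number of ordered 3-tuples from {1,…,10} summing to 27 is 10.
P(sum = 27) = 10/1000 = 1/100 ≈ 0.0100.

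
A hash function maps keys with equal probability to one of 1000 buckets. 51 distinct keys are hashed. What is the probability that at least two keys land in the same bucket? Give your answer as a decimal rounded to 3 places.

0.727

It's easier to compute the probability that all 51 are distinct.
P(all distinct) = 1000/1000 · 999/1000 · ··· · 950/1000 ≈ 0.273.
So the probability of at least one match is 1 − 0.273 = 0.727.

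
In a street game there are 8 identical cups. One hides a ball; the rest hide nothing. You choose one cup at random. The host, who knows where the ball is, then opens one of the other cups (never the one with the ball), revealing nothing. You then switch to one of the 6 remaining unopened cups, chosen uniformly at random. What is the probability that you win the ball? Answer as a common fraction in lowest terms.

7/48

Your original cup holds the ball with probability 1/8, so the other 7 collectively hold it with probability 7/8.
The host can always find an empty cup to open, so this doesn't change that 7/8; it is now spread over the 6 remaining unopened cups.
P(win by switching) = (7/8) · (1/6) = 7/48.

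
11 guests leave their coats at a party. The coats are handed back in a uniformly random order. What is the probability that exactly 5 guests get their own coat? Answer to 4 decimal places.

0.0031

Choose which 5 of the 11 are fixed: C(11,5) = 462 ways.
The remaining 6 must have no fixed point: D(6) = 265.
P = 462·265/39916800 = 53/17280 ≈ 0.0031.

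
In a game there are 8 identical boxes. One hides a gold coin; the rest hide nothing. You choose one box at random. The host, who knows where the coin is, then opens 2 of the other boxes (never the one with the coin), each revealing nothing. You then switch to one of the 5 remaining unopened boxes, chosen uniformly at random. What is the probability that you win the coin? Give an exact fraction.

Your original box holds the coin with probability 1/8, so the other 7 collectively hold it with probability 7/8.
The host can always find 2 empty boxes to open, so the reveals don't change that 7/8; it is now spread over the 5 remaining unopened boxes.
P(win by switching) = (7/8) · (1/5) = 7/40.

7/40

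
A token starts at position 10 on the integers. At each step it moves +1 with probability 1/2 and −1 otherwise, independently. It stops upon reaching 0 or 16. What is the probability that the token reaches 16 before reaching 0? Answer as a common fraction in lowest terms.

5/8

With a fair step, P(i) = ½P(i−1) + ½P(i+1) with P(0)=0, P(16)=1 has the linear solution P(i) = i/16.
P(10) = 10/16 = 5/8.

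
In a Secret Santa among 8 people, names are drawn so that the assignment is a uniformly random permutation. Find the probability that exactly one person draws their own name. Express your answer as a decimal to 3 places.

Choose which one is fixed: C(8,1) = 8 ways.
The remaining 7 must have no fixed point: D(7) = 1854.
P = 8·1854/40320 = 103/280 ≈ 0.368.

0.368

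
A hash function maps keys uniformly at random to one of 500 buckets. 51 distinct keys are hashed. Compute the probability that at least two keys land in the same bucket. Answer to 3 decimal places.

It's easier to compute the probability that all 51 are distinct.
P(all distinct) = 500/500 · 499/500 · ··· · 450/500 ≈ 0.071.
So the probability of at least one match is 1 − 0.071 = 0.929.

0.929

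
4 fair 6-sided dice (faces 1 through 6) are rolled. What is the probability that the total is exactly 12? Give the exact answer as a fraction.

125/1296

There are 6^4 = 1296 equally likely outcomes.
The number of ordered 4-tuples from {1,…,6} summing to 12 is 125.
P(sum = 12) = 125/1296.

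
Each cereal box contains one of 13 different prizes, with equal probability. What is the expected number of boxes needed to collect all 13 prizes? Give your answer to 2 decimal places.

After i distinct types are collected, each trial gives a new one with probability (13−i)/13, so the expected wait for the next new type is 13/(13−i).
E = 13/13 + 13/12 + 13/11 + 13/10 + 13/9 + 13/8 + 13/7 + 13/6 + 13/5 + 13/4 + 13/3 + 13/2 + 13/1 = 1145993/27720 ≈ 41.34.

41.34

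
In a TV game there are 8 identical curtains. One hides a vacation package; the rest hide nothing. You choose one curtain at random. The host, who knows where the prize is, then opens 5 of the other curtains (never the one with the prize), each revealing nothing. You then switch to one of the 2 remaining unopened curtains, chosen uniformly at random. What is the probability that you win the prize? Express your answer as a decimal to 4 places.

Your original curtain holds the prize with probability 1/8, so the other 7 collectively hold it with probability 7/8.
The host can always find 5 empty curtains to open, so the reveals don't change that 7/8; it is now spread over the 2 remaining unopened curtains.
P(win by switching) = (7/8) · (1/2) = 7/16 ≈ 0.4375.

0.4375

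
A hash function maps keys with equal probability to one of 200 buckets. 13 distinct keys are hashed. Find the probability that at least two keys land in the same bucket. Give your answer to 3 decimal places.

It's easier to compute the probability that all 13 are distinct.
P(all distinct) = 200/200 · 199/200 · ··· · 188/200 ≈ 0.671.
So the probability of at least one match is 1 − 0.671 = 0.329.

0.329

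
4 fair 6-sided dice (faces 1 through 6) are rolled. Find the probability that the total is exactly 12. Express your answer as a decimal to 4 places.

0.0965

There are 6^4 = 1296 equally likely outcomes.
The number of ordered 4-tuples from {1,…,6} summing to 12 is 125.
P(sum = 12) = 125/1296 ≈ 0.0965.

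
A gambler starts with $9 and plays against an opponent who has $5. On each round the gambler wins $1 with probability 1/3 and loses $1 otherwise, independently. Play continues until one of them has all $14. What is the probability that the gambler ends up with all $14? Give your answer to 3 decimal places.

Let r = q/p = (2/3)/(1/3) = 2. The recurrence P(i) = p·P(i+1) + q·P(i−1) with P(0)=0, P(14)=1 gives P(i) = (1 − r^i)/(1 − r^14).
P(9) = (1 − (2)^9) / (1 − (2)^14) = 511/16383 ≈ 0.031.

0.031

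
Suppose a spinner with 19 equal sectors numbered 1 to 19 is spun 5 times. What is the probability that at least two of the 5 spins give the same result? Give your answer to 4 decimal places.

P(all 5 different) = 19/19 · 18/19 · ··· · 15/19 ≈ 0.5635.
P(at least two equal) = 1 − 0.5635 = 0.4365.

0.4365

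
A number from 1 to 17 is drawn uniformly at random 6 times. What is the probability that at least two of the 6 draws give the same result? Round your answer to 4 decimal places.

0.6308

P(all 6 different) = 17/17 · 16/17 · ··· · 12/17 ≈ 0.3692.
P(at least two equal) = 1 − 0.3692 = 0.6308.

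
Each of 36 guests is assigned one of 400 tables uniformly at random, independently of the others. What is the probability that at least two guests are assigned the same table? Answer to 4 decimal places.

It's easier to compute the probability that all 36 are distinct.
P(all distinct) = 400/400 · 399/400 · ··· · 365/400 ≈ 0.1972.
So the probability of at least one match is 1 − 0.1972 = 0.8028.

0.8028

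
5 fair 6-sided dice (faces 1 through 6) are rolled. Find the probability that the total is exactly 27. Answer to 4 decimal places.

0.0045

There are 6^5 = 7776 equally likely outcomes.
The number of ordered 5-tuples from {1,…,6} summing to 27 is 35.
P(sum = 27) = 35/7776 ≈ 0.0045.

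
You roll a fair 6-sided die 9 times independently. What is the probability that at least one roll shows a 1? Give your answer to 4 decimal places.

0.8062

P(no roll shows a 1) = (5/6)^9 ≈ 0.1938.
P(at least one) = 1 − 0.1938 = 0.8062.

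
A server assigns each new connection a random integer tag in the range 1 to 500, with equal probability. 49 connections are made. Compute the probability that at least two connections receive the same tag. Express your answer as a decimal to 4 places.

It's easier to compute the probability that all 49 are distinct.
P(all distinct) = 500/500 · 499/500 · ··· · 452/500 ≈ 0.0879.
So the probability of at least one match is 1 − 0.0879 = 0.9121.

0.9121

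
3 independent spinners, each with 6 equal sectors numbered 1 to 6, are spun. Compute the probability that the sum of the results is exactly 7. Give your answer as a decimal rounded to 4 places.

There are 6^3 = 216 equally likely outcomes.
The number of ordered 3-tuples from {1,…,6} summing to 7 is 15.
P(sum = 7) = 15/216 = 5/72 ≈ 0.0694.

0.0694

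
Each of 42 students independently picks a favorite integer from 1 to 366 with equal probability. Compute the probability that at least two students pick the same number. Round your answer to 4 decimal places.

It's easier to compute the probability that all 42 are distinct.
P(all distinct) = 366/366 · 365/366 · ··· · 325/366 ≈ 0.0866.
So the probability of at least one match is 1 − 0.0866 = 0.9134.

0.9134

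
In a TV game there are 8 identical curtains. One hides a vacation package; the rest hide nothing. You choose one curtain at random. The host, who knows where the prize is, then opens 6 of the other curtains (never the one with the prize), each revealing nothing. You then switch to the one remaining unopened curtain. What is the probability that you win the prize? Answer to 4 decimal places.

Your original curtain holds the prize with probability 1/8, so the other 7 collectively hold it with probability 7/8.
The host can always find 6 empty curtains to open, so the reveals don't change that 7/8; it is now spread over the 1 remaining unopened curtain.
P(win by switching) = (7/8) · (1/1) = 7/8 ≈ 0.8750.

0.8750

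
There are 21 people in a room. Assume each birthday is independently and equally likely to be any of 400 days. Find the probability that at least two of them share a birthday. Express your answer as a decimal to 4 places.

It's easier to compute the probability that all 21 are distinct.
P(all distinct) = 400/400 · 399/400 · ··· · 380/400 ≈ 0.5861.
So the probability of at least one match is 1 − 0.5861 = 0.4139.

0.4139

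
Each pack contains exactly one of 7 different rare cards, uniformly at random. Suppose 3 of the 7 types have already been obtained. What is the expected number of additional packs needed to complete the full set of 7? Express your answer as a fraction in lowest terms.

175/12

Starting from 3 distinct types, each trial gives a new one with probability (7−i)/7 when i types are held, so the wait for the next new type is 7/(7−i).
E = 7/4 + 7/3 + 7/2 + 7/1 = 175/12.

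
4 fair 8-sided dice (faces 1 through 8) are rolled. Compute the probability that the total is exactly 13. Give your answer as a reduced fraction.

51/1024

There are 8^4 = 4096 equally likely outcomes.
The number of ordered 4-tuples from {1,…,8} summing to 13 is 204.
P(sum = 13) = 204/4096 = 51/1024.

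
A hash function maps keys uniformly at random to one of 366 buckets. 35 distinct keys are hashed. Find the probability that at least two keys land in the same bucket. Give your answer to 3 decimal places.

0.813

It's easier to compute the probability that all 35 are distinct.
P(all distinct) = 366/366 · 365/366 · ··· · 332/366 ≈ 0.187.
So the probability of at least one match is 1 − 0.187 = 0.813.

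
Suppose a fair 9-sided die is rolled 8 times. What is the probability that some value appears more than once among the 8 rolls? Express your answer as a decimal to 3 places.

0.992

P(all 8 different) = 9/9 · 8/9 · ··· · 2/9 ≈ 0.008.
P(at least two equal) = 1 − 0.008 = 0.992.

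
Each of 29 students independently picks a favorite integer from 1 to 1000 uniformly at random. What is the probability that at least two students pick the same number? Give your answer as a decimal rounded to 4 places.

0.3363

It's easier to compute the probability that all 29 are distinct.
P(all distinct) = 1000/1000 · 999/1000 · ··· · 972/1000 ≈ 0.6637.
So the probability of at least one match is 1 − 0.6637 = 0.3363.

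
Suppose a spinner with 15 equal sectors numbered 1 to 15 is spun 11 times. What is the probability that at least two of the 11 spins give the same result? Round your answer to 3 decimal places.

P(all 11 different) = 15/15 · 14/15 · ··· · 5/15 ≈ 0.006.
P(at least two equal) = 1 − 0.006 = 0.994.

0.994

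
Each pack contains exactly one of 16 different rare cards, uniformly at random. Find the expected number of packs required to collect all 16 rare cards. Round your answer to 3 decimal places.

54.092

After i distinct types are collected, each trial gives a new one with probability (16−i)/16, so the expected wait for the next new type is 16/(16−i).
E = 16/16 + 16/15 + 16/14 + 16/13 + 16/12 + 16/11 + 16/10 + 16/9 + 16/8 + 16/7 + 16/6 + 16/5 + 16/4 + 16/3 + 16/2 + 16/1 = 2436559/45045 ≈ 54.092.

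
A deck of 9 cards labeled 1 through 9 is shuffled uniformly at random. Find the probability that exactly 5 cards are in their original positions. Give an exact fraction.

Choose which 5 of the 9 are fixed: C(9,5) = 126 ways.
The remaining 4 must have no fixed point: D(4) = 9.
P = 126·9/362880 = 1/320.

1/320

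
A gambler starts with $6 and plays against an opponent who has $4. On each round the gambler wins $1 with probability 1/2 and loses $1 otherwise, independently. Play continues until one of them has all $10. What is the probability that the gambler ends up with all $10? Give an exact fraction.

3/5

With a fair step, P(i) = ½P(i−1) + ½P(i+1) with P(0)=0, P(10)=1 has the linear solution P(i) = i/10.
P(6) = 6/10 = 3/5.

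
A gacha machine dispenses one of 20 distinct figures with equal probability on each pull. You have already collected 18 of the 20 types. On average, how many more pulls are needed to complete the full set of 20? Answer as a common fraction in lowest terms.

Starting from 18 distinct types, each trial gives a new one with probability (20−i)/20 when i types are held, so the wait for the next new type is 20/(20−i).
E = 20/2 + 20/1 = 30.

30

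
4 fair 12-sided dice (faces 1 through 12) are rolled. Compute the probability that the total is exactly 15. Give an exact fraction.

There are 12^4 = 20736 equally likely outcomes.
The number of ordered 4-tuples from {1,…,12} summing to 15 is 364.
P(sum = 15) = 364/20736 = 91/5184.

91/5184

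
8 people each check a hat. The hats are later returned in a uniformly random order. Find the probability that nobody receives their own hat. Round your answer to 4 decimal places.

0.3679

This is the derangement probability: permutations of 8 with no fixed point.
D(8) = 8! · (1 − 1/1! + 1/2! − ··· + (−1)^8/8!) = 14833.
P = 14833/40320 = 2119/5760 ≈ 0.3679.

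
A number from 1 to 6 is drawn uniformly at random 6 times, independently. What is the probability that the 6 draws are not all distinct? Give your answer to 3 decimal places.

0.985

P(all 6 different) = 6/6 · 5/6 · ··· · 1/6 ≈ 0.015.
P(at least two equal) = 1 − 0.015 = 0.985.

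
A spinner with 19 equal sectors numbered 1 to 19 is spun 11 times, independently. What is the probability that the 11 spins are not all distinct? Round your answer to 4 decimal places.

0.9741

P(all 11 different) = 19/19 · 18/19 · ··· · 9/19 ≈ 0.0259.
P(at least two equal) = 1 − 0.0259 = 0.9741.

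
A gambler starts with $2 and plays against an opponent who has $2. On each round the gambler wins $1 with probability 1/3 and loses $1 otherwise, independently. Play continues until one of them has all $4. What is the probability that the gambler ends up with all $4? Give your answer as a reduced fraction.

1/5

Let r = q/p = (2/3)/(1/3) = 2. The recurrence P(i) = p·P(i+1) + q·P(i−1) with P(0)=0, P(4)=1 gives P(i) = (1 − r^i)/(1 − r^4).
P(2) = (1 − (2)^2) / (1 − (2)^4) = 1/5.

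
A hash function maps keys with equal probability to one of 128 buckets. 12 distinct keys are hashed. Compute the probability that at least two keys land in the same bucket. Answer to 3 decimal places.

It's easier to compute the probability that all 12 are distinct.
P(all distinct) = 128/128 · 127/128 · ··· · 117/128 ≈ 0.588.
So the probability of at least one match is 1 − 0.588 = 0.412.

0.412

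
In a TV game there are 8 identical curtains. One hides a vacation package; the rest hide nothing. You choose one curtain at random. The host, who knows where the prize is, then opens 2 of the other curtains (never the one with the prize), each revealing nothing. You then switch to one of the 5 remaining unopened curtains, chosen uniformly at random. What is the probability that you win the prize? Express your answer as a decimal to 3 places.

0.175

Your original curtain holds the prize with probability 1/8, so the other 7 collectively hold it with probability 7/8.
The host can always find 2 empty curtains to open, so the reveals don't change that 7/8; it is now spread over the 5 remaining unopened curtains.
P(win by switching) = (7/8) · (1/5) = 7/40 ≈ 0.175.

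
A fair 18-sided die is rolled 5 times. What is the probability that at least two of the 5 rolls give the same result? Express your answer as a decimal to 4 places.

0.4559

P(all 5 different) = 18/18 · 17/18 · ··· · 14/18 ≈ 0.5441.
P(at least two equal) = 1 − 0.5441 = 0.4559.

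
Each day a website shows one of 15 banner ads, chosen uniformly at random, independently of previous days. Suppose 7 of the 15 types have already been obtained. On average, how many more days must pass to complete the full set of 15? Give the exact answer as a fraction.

Starting from 7 distinct types, each trial gives a new one with probability (15−i)/15 when i types are held, so the wait for the next new type is 15/(15−i).
E = 15/8 + 15/7 + 15/6 + 15/5 + 15/4 + 15/3 + 15/2 + 15/1 = 2283/56.

2283/56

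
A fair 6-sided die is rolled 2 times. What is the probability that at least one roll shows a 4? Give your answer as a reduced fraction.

P(no roll shows a 4) = (5/6)^2 = 25/36.
P(at least one) = 1 − 25/36 = 11/36.

11/36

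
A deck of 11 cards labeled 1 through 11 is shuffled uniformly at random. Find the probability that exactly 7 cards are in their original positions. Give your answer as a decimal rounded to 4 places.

0.0001

Choose which 7 of the 11 are fixed: C(11,7) = 330 ways.
The remaining 4 must have no fixed point: D(4) = 9.
P = 330·9/39916800 = 1/13440 ≈ 0.0001.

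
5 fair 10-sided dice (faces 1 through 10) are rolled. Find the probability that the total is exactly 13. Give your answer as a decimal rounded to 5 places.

There are 10^5 = 100000 equally likely outcomes.
The number of ordered 5-tuples from {1,…,10} summing to 13 is 495.
P(sum = 13) = 495/100000 = 99/20000 ≈ 0.00495.

0.00495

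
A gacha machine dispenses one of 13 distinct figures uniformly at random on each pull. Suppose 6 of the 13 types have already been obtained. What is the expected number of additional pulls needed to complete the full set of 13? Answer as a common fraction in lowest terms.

4719/140

Starting from 6 distinct types, each trial gives a new one with probability (13−i)/13 when i types are held, so the wait for the next new type is 13/(13−i).
E = 13/7 + 13/6 + 13/5 + 13/4 + 13/3 + 13/2 + 13/1 = 4719/140.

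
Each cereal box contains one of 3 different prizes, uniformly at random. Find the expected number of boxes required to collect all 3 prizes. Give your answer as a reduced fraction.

11/2

After i distinct types are collected, each trial gives a new one with probability (3−i)/3, so the expected wait for the next new type is 3/(3−i).
E = 3/3 + 3/2 + 3/1 = 11/2.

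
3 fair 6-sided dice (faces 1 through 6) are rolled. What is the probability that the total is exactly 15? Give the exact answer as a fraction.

There are 6^3 = 216 equally likely outcomes.
The number of ordered 3-tuples from {1,…,6} summing to 15 is 10.
P(sum = 15) = 10/216 = 5/108.

5/108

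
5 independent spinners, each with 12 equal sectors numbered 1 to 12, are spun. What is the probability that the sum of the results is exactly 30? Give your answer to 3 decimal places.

0.048

There are 12^5 = 248832 equally likely outcomes.
The number of ordered 5-tuples from {1,…,12} summing to 30 is 11901.
P(sum = 30) = 11901/248832 = 3967/82944 ≈ 0.048.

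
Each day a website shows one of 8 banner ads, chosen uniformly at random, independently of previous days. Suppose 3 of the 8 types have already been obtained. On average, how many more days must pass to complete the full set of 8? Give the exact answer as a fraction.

Starting from 3 distinct types, each trial gives a new one with probability (8−i)/8 when i types are held, so the wait for the next new type is 8/(8−i).
E = 8/5 + 8/4 + 8/3 + 8/2 + 8/1 = 274/15.

274/15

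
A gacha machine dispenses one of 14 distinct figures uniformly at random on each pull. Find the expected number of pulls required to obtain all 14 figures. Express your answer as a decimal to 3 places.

After i distinct types are collected, each trial gives a new one with probability (14−i)/14, so the expected wait for the next new type is 14/(14−i).
E = 14/14 + 14/13 + 14/12 + 14/11 + 14/10 + 14/9 + 14/8 + 14/7 + 14/6 + 14/5 + 14/4 + 14/3 + 14/2 + 14/1 = 1171733/25740 ≈ 45.522.

45.522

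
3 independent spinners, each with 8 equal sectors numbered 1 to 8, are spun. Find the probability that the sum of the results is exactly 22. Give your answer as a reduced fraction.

3/256

There are 8^3 = 512 equally likely outcomes.
The number of ordered 3-tuples from {1,…,8} summing to 22 is 6.
P(sum = 22) = 6/512 = 3/256.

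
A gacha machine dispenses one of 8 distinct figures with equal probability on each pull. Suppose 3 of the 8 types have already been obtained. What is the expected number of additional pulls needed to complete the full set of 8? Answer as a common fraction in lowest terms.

274/15

Starting from 3 distinct types, each trial gives a new one with probability (8−i)/8 when i types are held, so the wait for the next new type is 8/(8−i).
E = 8/5 + 8/4 + 8/3 + 8/2 + 8/1 = 274/15.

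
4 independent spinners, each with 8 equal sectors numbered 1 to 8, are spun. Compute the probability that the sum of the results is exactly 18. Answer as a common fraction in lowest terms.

There are 8^4 = 4096 equally likely outcomes.
The number of ordered 4-tuples from {1,…,8} summing to 18 is 344.
P(sum = 18) = 344/4096 = 43/512.

43/512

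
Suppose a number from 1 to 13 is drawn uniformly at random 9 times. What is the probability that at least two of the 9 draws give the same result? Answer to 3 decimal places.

0.976

P(all 9 different) = 13/13 · 12/13 · ··· · 5/13 ≈ 0.024.
P(at least two equal) = 1 − 0.024 = 0.976.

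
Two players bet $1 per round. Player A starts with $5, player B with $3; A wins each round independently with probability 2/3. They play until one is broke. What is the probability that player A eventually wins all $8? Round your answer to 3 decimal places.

Let r = q/p = (1/3)/(2/3) = 1/2. The recurrence P(i) = p·P(i+1) + q·P(i−1) with P(0)=0, P(8)=1 gives P(i) = (1 − r^i)/(1 − r^8).
P(5) = (1 − (1/2)^5) / (1 − (1/2)^8) = 248/255 ≈ 0.973.

0.973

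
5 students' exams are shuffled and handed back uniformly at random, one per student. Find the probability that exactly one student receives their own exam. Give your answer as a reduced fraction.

Choose which one is fixed: C(5,1) = 5 ways.
The remaining 4 must have no fixed point: D(4) = 9.
P = 5·9/120 = 3/8.

3/8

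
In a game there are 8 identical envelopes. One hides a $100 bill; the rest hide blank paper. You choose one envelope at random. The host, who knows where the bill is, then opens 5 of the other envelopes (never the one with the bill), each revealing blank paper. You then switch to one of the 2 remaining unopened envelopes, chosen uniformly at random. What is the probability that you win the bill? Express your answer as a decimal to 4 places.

Your original envelope holds the bill with probability 1/8, so the other 7 collectively hold it with probability 7/8.
The host can always find 5 empty envelopes to open, so the reveals don't change that 7/8; it is now spread over the 2 remaining unopened envelopes.
P(win by switching) = (7/8) · (1/2) = 7/16 ≈ 0.4375.

0.4375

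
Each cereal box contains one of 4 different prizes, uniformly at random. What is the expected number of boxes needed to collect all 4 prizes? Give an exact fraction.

After i distinct types are collected, each trial gives a new one with probability (4−i)/4, so the expected wait for the next new type is 4/(4−i).
E = 4/4 + 4/3 + 4/2 + 4/1 = 25/3.

25/3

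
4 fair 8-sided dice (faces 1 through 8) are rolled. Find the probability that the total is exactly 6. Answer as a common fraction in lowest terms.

5/2048

There are 8^4 = 4096 equally likely outcomes.
The number of ordered 4-tuples from {1,…,8} summing to 6 is 10.
P(sum = 6) = 10/4096 = 5/2048.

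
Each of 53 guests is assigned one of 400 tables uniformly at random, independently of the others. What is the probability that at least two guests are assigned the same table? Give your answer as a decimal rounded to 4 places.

It's easier to compute the probability that all 53 are distinct.
P(all distinct) = 400/400 · 399/400 · ··· · 348/400 ≈ 0.0271.
So the probability of at least one match is 1 − 0.0271 = 0.9729.

0.9729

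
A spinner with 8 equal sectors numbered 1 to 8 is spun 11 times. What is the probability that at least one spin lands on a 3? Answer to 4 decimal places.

P(no spin lands on a 3) = (7/8)^11 ≈ 0.2302.
P(at least one) = 1 − 0.2302 = 0.7698.

0.7698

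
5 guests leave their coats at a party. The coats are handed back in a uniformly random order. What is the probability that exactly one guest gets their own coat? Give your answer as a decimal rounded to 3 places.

0.375

Choose which one is fixed: C(5,1) = 5 ways.
The remaining 4 must have no fixed point: D(4) = 9.
P = 5·9/120 = 3/8 ≈ 0.375.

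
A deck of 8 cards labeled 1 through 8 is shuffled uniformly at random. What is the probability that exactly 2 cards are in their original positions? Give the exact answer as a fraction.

53/288

Choose which 2 of the 8 are fixed: C(8,2) = 28 ways.
The remaining 6 must have no fixed point: D(6) = 265.
P = 28·265/40320 = 53/288.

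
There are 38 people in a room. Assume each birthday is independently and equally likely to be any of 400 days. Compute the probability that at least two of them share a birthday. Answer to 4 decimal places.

0.8372

It's easier to compute the probability that all 38 are distinct.
P(all distinct) = 400/400 · 399/400 · ··· · 363/400 ≈ 0.1628.
So the probability of at least one match is 1 − 0.1628 = 0.8372.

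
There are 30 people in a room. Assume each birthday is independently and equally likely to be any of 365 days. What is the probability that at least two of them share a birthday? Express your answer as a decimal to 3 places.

It's easier to compute the probability that all 30 are distinct.
P(all distinct) = 365/365 · 364/365 · ··· · 336/365 ≈ 0.294.
So the probability of at least one match is 1 − 0.294 = 0.706.

0.706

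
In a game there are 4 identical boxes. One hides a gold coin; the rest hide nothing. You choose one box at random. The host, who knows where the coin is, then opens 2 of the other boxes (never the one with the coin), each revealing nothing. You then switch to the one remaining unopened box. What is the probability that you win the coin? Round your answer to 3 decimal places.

Your original box holds the coin with probability 1/4, so the other 3 collectively hold it with probability 3/4.
The host can always find 2 empty boxes to open, so the reveals don't change that 3/4; it is now spread over the 1 remaining unopened box.
P(win by switching) = (3/4) · (1/1) = 3/4 ≈ 0.750.

0.750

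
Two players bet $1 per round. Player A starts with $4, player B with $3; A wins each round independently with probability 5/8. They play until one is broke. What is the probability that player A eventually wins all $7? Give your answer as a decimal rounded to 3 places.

0.895

Let r = q/p = (3/8)/(5/8) = 3/5. The recurrence P(i) = p·P(i+1) + q·P(i−1) with P(0)=0, P(7)=1 gives P(i) = (1 − r^i)/(1 − r^7).
P(4) = (1 − (3/5)^4) / (1 − (3/5)^7) = 34000/37969 ≈ 0.895.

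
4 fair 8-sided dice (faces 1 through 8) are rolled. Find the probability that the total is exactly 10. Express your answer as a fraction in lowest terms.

21/1024

There are 8^4 = 4096 equally likely outcomes.
The number of ordered 4-tuples from {1,…,8} summing to 10 is 84.
P(sum = 10) = 84/4096 = 21/1024.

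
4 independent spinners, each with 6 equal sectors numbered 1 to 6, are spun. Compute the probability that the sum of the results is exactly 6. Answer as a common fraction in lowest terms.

5/648

There are 6^4 = 1296 equally likely outcomes.
The number of ordered 4-tuples from {1,…,6} summing to 6 is 10.
P(sum = 6) = 10/1296 = 5/648.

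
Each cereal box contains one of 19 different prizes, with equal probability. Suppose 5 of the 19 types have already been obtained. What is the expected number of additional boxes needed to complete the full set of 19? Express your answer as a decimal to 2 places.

61.78

Starting from 5 distinct types, each trial gives a new one with probability (19−i)/19 when i types are held, so the wait for the next new type is 19/(19−i).
E = 19/14 + 19/13 + 19/12 + 19/11 + 19/10 + 19/9 + 19/8 + 19/7 + 19/6 + 19/5 + 19/4 + 19/3 + 19/2 + 19/1 = 22262927/360360 ≈ 61.78.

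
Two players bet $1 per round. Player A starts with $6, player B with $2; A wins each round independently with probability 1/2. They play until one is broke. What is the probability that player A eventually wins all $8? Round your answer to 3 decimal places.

With a fair step, P(i) = ½P(i−1) + ½P(i+1) with P(0)=0, P(8)=1 has the linear solution P(i) = i/8.
P(6) = 6/8 = 3/4 ≈ 0.750.

0.750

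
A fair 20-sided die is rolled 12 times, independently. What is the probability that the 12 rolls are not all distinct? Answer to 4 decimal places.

P(all 12 different) = 20/20 · 19/20 · ··· · 9/20 ≈ 0.0147.
P(at least two equal) = 1 − 0.0147 = 0.9853.

0.9853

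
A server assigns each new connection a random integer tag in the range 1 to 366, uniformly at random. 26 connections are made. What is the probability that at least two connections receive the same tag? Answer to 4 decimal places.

0.5972

It's easier to compute the probability that all 26 are distinct.
P(all distinct) = 366/366 · 365/366 · ··· · 341/366 ≈ 0.4028.
So the probability of at least one match is 1 − 0.4028 = 0.5972.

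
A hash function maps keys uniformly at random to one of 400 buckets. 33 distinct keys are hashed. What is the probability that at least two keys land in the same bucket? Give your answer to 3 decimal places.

It's easier to compute the probability that all 33 are distinct.
P(all distinct) = 400/400 · 399/400 · ··· · 368/400 ≈ 0.257.
So the probability of at least one match is 1 − 0.257 = 0.743.

0.743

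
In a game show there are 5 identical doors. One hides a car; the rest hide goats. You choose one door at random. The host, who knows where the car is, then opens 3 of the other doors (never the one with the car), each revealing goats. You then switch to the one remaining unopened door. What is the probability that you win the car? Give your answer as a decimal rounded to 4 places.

Your original door holds the car with probability 1/5, so the other 4 collectively hold it with probability 4/5.
The host can always find 3 empty doors to open, so the reveals don't change that 4/5; it is now spread over the 1 remaining unopened door.
P(win by switching) = (4/5) · (1/1) = 4/5 ≈ 0.8000.

0.8000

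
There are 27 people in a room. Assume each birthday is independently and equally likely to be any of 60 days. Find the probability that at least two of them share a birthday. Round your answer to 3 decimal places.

It's easier to compute the probability that all 27 are distinct.
P(all distinct) = 60/60 · 59/60 · ··· · 34/60 ≈ 0.001.
So the probability of at least one match is 1 − 0.001 = 0.999.

0.999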